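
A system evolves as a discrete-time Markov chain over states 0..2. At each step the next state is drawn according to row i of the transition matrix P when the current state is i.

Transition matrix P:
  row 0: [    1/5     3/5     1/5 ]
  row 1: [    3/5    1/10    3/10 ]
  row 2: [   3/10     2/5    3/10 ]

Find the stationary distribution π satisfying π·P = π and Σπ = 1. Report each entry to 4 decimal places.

Balance equations π_j = Σ_i π_i·P[i][j]:
  π_0 = 1/5·π_0 + 3/5·π_1 + 3/10·π_2
  π_1 = 3/5·π_0 + 1/10·π_1 + 2/5·π_2
  normalize: π_0 + π_1 + π_2 = 1
Solving the linear system gives exactly π = [51/137, 50/137, 36/137].

π = [0.3723, 0.3650, 0.2628]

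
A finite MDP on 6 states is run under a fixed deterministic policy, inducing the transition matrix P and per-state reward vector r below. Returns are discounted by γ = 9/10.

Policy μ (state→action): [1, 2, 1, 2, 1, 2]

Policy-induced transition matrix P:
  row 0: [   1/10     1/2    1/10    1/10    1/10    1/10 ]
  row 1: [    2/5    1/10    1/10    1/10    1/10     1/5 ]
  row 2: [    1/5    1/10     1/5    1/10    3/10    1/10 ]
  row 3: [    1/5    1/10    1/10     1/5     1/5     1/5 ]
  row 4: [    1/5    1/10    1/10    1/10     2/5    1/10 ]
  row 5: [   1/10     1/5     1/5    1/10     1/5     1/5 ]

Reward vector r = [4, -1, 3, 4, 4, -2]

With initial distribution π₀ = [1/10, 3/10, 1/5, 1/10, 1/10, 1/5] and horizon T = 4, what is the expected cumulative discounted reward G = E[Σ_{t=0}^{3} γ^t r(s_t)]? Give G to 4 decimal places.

t=0: π = [0.1000, 0.3000, 0.2000, 0.1000, 0.1000, 0.2000], E[r] = 1.1000, γ^t·E[r] = 1.100000, running G = 1.100000
t=1: π = [0.2300, 0.1600, 0.1400, 0.1100, 0.2000, 0.1600], E[r] = 2.1000, γ^t·E[r] = 1.890000, running G = 2.990000
t=2: π = [0.1930, 0.2080, 0.1300, 0.1110, 0.2150, 0.1430], E[r] = 1.9720, γ^t·E[r] = 1.597320, running G = 4.587320
t=3: π = [0.2080, 0.1915, 0.1273, 0.1111, 0.2159, 0.1462], E[r] = 2.0380, γ^t·E[r] = 1.485702, running G = 6.073022

G = 6.0730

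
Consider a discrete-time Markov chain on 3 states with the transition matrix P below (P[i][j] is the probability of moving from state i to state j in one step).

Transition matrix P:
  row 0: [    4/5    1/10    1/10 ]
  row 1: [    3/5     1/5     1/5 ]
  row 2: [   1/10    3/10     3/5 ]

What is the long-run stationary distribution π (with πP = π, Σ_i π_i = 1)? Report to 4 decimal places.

Balance equations π_j = Σ_i π_i·P[i][j]:
  π_0 = 4/5·π_0 + 3/5·π_1 + 1/10·π_2
  π_1 = 1/10·π_0 + 1/5·π_1 + 3/10·π_2
  normalize: π_0 + π_1 + π_2 = 1
Solving the linear system gives exactly π = [26/43, 7/43, 10/43].

π = [0.6047, 0.1628, 0.2326]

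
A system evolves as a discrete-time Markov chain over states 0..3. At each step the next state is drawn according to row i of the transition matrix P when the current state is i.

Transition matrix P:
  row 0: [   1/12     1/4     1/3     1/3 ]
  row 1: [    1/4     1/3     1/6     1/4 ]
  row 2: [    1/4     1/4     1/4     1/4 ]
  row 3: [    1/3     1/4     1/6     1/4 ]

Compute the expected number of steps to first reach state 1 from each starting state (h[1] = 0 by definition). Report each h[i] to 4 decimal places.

h = [4.0000, 0.0000, 4.0000, 4.0000]

First-step conditioning: h[1] = 0; for i ≠ 1, h[i] = 1 + Σ_k P[i][k]·h[k].
  h[0] = 1 + 1/12·h[0] + 1/3·h[2] + 1/3·h[3]
  h[2] = 1 + 1/4·h[0] + 1/4·h[2] + 1/4·h[3]
  h[3] = 1 + 1/3·h[0] + 1/6·h[2] + 1/4·h[3]
Solving the 3×3 linear system over states ≠ 1 gives exactly h = [4, 0, 4, 4] (h[1] = 0 is the target).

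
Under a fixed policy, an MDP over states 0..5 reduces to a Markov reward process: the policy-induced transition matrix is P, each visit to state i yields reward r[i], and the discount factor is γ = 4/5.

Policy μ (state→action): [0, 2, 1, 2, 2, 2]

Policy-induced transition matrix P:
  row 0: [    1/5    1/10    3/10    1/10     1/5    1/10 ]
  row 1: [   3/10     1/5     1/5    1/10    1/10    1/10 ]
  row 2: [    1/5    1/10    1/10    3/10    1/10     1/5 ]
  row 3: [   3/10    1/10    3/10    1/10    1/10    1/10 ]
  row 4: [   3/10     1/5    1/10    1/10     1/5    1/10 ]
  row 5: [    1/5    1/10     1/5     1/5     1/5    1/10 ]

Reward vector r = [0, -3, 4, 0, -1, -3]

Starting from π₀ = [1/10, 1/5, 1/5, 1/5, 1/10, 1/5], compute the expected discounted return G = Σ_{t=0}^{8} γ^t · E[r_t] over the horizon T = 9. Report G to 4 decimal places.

G = -0.7655

t=0: π = [0.1000, 0.2000, 0.2000, 0.2000, 0.1000, 0.2000], E[r] = -0.5000, γ^t·E[r] = -0.500000, running G = -0.500000
t=1: π = [0.2500, 0.1300, 0.2000, 0.1600, 0.1400, 0.1200], E[r] = -0.0900, γ^t·E[r] = -0.072000, running G = -0.572000
t=2: π = [0.2430, 0.1270, 0.2070, 0.1520, 0.1510, 0.1200], E[r] = -0.0640, γ^t·E[r] = -0.040960, running G = -0.612960
t=3: π = [0.2430, 0.1278, 0.2037, 0.1534, 0.1514, 0.1207], E[r] = -0.0821, γ^t·E[r] = -0.042035, running G = -0.654995
t=4: π = [0.2433, 0.1279, 0.2041, 0.1528, 0.1515, 0.1204], E[r] = -0.0799, γ^t·E[r] = -0.032711, running G = -0.687706
t=5: π = [0.2432, 0.1279, 0.2040, 0.1529, 0.1515, 0.1204], E[r] = -0.0804, γ^t·E[r] = -0.026349, running G = -0.714055
t=6: π = [0.2432, 0.1279, 0.2041, 0.1528, 0.1515, 0.1204], E[r] = -0.0804, γ^t·E[r] = -0.021064, running G = -0.735119
t=7: π = [0.2432, 0.1279, 0.2041, 0.1529, 0.1515, 0.1204], E[r] = -0.0804, γ^t·E[r] = -0.016854, running G = -0.751972
t=8: π = [0.2432, 0.1279, 0.2041, 0.1529, 0.1515, 0.1204], E[r] = -0.0804, γ^t·E[r] = -0.013483, running G = -0.765455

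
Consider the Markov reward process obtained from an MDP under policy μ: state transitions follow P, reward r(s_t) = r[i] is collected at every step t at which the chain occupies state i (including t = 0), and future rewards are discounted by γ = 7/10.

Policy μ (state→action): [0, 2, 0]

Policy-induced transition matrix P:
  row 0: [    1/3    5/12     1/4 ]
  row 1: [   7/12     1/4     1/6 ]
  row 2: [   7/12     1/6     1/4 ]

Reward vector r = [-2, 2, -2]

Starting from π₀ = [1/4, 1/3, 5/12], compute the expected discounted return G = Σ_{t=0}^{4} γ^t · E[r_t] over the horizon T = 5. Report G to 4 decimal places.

G = -2.1516

t=0: π = [0.2500, 0.3333, 0.4167], E[r] = -0.6667, γ^t·E[r] = -0.666667, running G = -0.666667
t=1: π = [0.5208, 0.2569, 0.2222], E[r] = -0.9722, γ^t·E[r] = -0.680556, running G = -1.347222
t=2: π = [0.4531, 0.3183, 0.2286], E[r] = -0.7269, γ^t·E[r] = -0.356157, running G = -1.703380
t=3: π = [0.4701, 0.3065, 0.2235], E[r] = -0.7741, γ^t·E[r] = -0.265521, running G = -1.968900
t=4: π = [0.4658, 0.3097, 0.2245], E[r] = -0.7611, γ^t·E[r] = -0.182746, running G = -2.151646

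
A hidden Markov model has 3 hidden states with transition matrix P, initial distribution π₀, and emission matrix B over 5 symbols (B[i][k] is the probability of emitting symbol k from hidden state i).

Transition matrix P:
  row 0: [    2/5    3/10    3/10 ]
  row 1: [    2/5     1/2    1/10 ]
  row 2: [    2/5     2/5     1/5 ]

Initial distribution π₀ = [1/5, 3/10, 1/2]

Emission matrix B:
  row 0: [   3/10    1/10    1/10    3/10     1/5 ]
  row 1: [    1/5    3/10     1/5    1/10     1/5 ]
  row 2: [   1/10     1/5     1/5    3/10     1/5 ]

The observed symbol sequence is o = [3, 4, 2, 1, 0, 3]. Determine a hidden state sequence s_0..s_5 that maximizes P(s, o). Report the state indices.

path = [2, 1, 1, 1, 0, 0]

t=0: δ = [6.000e-02, 3.000e-02, 1.500e-01]  (obs o_0=3)
t=1: δ = [1.200e-02, 1.200e-02, 6.000e-03]  ψ = [2, 2, 2]  (obs o_1=4)
t=2: δ = [4.800e-04, 1.200e-03, 7.200e-04]  ψ = [0, 1, 0]  (obs o_2=2)
t=3: δ = [4.800e-05, 1.800e-04, 2.880e-05]  ψ = [1, 1, 0]  (obs o_3=1)
t=4: δ = [2.160e-05, 1.800e-05, 1.800e-06]  ψ = [1, 1, 1]  (obs o_4=0)
t=5: δ = [2.592e-06, 9.000e-07, 1.944e-06]  ψ = [0, 1, 0]  (obs o_5=3)
backtrack: best end state = 0; path = [2, 1, 1, 1, 0, 0]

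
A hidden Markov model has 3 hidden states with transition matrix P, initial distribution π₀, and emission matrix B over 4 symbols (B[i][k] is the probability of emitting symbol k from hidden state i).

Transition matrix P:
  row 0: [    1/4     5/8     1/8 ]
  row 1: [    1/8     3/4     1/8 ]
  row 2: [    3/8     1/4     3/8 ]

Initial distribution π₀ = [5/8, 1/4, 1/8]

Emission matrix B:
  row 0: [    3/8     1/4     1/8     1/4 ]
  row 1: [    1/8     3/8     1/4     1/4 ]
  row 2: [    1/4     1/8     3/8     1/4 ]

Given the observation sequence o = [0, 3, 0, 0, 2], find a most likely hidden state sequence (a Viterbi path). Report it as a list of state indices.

t=0: δ = [2.344e-01, 3.125e-02, 3.125e-02]  (obs o_0=0)
t=1: δ = [1.465e-02, 3.662e-02, 7.324e-03]  ψ = [0, 0, 0]  (obs o_1=3)
t=2: δ = [1.717e-03, 3.433e-03, 1.144e-03]  ψ = [1, 1, 1]  (obs o_2=0)
t=3: δ = [1.609e-04, 3.219e-04, 1.073e-04]  ψ = [0, 1, 1]  (obs o_3=0)
t=4: δ = [5.029e-06, 6.035e-05, 1.509e-05]  ψ = [0, 1, 1]  (obs o_4=2)
backtrack: best end state = 1; path = [0, 1, 1, 1, 1]

path = [0, 1, 1, 1, 1]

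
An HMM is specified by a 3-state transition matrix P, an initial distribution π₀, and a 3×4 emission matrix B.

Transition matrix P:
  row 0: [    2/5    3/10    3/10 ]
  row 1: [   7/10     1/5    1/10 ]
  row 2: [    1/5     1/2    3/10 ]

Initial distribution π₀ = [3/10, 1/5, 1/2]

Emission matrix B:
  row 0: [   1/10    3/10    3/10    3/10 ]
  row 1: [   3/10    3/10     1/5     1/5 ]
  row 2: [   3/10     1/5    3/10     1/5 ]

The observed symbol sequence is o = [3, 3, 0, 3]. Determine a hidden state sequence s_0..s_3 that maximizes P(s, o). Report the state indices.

t=0: δ = [9.000e-02, 4.000e-02, 1.000e-01]  (obs o_0=3)
t=1: δ = [1.080e-02, 1.000e-02, 6.000e-03]  ψ = [0, 2, 2]  (obs o_1=3)
t=2: δ = [7.000e-04, 9.720e-04, 9.720e-04]  ψ = [1, 0, 0]  (obs o_2=0)
t=3: δ = [2.041e-04, 9.720e-05, 5.832e-05]  ψ = [1, 2, 2]  (obs o_3=3)
backtrack: best end state = 0; path = [0, 0, 1, 0]

path = [0, 0, 1, 0]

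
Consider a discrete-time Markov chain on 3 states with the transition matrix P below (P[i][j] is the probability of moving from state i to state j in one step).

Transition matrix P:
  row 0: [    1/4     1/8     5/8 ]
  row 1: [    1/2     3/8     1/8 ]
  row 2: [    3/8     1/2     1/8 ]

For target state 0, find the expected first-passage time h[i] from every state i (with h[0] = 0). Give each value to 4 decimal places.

First-step conditioning: h[0] = 0; for i ≠ 0, h[i] = 1 + Σ_k P[i][k]·h[k].
  h[1] = 1 + 3/8·h[1] + 1/8·h[2]
  h[2] = 1 + 1/2·h[1] + 1/8·h[2]
Solving the 2×2 linear system over states ≠ 0 gives exactly h = [0, 64/31, 72/31] (h[0] = 0 is the target).

h = [0.0000, 2.0645, 2.3226]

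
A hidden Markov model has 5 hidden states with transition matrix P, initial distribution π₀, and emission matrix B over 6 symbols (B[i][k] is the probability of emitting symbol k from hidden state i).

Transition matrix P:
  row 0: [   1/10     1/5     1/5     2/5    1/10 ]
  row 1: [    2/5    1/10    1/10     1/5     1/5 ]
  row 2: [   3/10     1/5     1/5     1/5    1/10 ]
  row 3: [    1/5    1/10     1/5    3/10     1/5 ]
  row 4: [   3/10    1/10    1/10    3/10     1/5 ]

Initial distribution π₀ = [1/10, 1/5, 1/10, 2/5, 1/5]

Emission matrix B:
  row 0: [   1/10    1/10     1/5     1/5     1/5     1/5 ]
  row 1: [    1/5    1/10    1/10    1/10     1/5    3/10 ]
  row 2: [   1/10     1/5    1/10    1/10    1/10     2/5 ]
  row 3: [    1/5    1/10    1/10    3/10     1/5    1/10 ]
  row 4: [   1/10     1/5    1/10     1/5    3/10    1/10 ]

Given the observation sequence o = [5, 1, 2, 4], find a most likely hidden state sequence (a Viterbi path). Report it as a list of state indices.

path = [1, 4, 0, 3]

t=0: δ = [2.000e-02, 6.000e-02, 4.000e-02, 4.000e-02, 2.000e-02]  (obs o_0=5)
t=1: δ = [2.400e-03, 8.000e-04, 1.600e-03, 1.200e-03, 2.400e-03]  ψ = [1, 2, 2, 1, 1]  (obs o_1=1)
t=2: δ = [1.440e-04, 4.800e-05, 4.800e-05, 9.600e-05, 4.800e-05]  ψ = [4, 0, 0, 0, 4]  (obs o_2=2)
t=3: δ = [3.840e-06, 5.760e-06, 2.880e-06, 1.152e-05, 5.760e-06]  ψ = [1, 0, 0, 0, 3]  (obs o_3=4)
backtrack: best end state = 3; path = [1, 4, 0, 3]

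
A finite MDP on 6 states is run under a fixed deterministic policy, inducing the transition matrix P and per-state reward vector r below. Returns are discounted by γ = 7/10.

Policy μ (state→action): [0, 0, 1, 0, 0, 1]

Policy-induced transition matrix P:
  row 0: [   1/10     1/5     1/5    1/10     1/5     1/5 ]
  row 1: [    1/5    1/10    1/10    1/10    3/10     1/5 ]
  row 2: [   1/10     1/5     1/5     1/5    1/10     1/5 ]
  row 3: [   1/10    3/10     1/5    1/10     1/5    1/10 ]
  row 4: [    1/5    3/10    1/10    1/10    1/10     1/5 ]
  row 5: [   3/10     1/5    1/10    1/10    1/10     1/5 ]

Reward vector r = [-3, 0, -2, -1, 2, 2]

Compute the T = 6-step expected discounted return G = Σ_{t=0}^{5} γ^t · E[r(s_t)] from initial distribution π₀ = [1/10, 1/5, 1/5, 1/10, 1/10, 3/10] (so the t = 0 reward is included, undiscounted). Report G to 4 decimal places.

t=0: π = [0.1000, 0.2000, 0.2000, 0.1000, 0.1000, 0.3000], E[r] = 0.0000, γ^t·E[r] = 0.000000, running G = 0.000000
t=1: π = [0.1900, 0.2000, 0.1400, 0.1200, 0.1600, 0.1900], E[r] = -0.2700, γ^t·E[r] = -0.189000, running G = -0.189000
t=2: π = [0.1740, 0.2080, 0.1450, 0.1140, 0.1710, 0.1880], E[r] = -0.2080, γ^t·E[r] = -0.101920, running G = -0.290920
t=3: π = [0.1755, 0.2077, 0.1433, 0.1145, 0.1704, 0.1886], E[r] = -0.2096, γ^t·E[r] = -0.071893, running G = -0.362813
t=4: π = [0.1755, 0.2077, 0.1433, 0.1143, 0.1705, 0.1886], E[r] = -0.2094, γ^t·E[r] = -0.050277, running G = -0.413090
t=5: π = [0.1755, 0.2077, 0.1433, 0.1143, 0.1705, 0.1886], E[r] = -0.2094, γ^t·E[r] = -0.035191, running G = -0.448281

G = -0.4483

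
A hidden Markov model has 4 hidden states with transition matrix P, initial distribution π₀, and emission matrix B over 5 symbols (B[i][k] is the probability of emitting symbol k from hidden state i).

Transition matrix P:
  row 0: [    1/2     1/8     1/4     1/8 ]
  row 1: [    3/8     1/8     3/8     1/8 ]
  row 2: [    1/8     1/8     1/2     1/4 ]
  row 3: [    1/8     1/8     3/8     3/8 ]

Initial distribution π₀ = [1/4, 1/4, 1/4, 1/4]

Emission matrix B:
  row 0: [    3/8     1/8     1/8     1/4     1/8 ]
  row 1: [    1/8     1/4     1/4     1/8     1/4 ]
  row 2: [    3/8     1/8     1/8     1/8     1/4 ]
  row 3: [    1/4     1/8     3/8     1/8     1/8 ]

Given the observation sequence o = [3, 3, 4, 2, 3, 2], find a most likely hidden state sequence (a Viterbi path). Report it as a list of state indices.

t=0: δ = [6.250e-02, 3.125e-02, 3.125e-02, 3.125e-02]  (obs o_0=3)
t=1: δ = [7.812e-03, 9.766e-04, 1.953e-03, 1.465e-03]  ψ = [0, 0, 0, 3]  (obs o_1=3)
t=2: δ = [4.883e-04, 2.441e-04, 4.883e-04, 1.221e-04]  ψ = [0, 0, 0, 0]  (obs o_2=4)
t=3: δ = [3.052e-05, 1.526e-05, 3.052e-05, 4.578e-05]  ψ = [0, 0, 2, 2]  (obs o_3=2)
t=4: δ = [3.815e-06, 7.153e-07, 2.146e-06, 2.146e-06]  ψ = [0, 3, 3, 3]  (obs o_4=3)
t=5: δ = [2.384e-07, 1.192e-07, 1.341e-07, 3.017e-07]  ψ = [0, 0, 2, 3]  (obs o_5=2)
backtrack: best end state = 3; path = [0, 0, 2, 3, 3, 3]

path = [0, 0, 2, 3, 3, 3]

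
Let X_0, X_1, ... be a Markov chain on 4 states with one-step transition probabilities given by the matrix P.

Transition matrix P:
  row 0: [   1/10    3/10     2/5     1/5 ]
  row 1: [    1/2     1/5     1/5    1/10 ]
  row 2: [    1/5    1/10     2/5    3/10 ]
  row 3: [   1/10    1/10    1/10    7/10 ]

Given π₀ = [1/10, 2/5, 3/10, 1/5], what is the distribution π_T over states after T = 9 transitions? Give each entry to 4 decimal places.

t=0: π = [0.1000, 0.4000, 0.3000, 0.2000]
t=1: π = [0.2900, 0.1600, 0.2600, 0.2900]
t=2: π = [0.1900, 0.1740, 0.2810, 0.3550]
t=3: π = [0.1977, 0.1554, 0.2587, 0.3882]
t=4: π = [0.1880, 0.1551, 0.2525, 0.4044]
t=5: π = [0.1873, 0.1531, 0.2477, 0.4120]
t=6: π = [0.1860, 0.1528, 0.2458, 0.4154]
t=7: π = [0.1857, 0.1525, 0.2448, 0.4170]
t=8: π = [0.1855, 0.1524, 0.2444, 0.4177]
t=9: π = [0.1854, 0.1523, 0.2442, 0.4181]

π = [0.1854, 0.1523, 0.2442, 0.4181]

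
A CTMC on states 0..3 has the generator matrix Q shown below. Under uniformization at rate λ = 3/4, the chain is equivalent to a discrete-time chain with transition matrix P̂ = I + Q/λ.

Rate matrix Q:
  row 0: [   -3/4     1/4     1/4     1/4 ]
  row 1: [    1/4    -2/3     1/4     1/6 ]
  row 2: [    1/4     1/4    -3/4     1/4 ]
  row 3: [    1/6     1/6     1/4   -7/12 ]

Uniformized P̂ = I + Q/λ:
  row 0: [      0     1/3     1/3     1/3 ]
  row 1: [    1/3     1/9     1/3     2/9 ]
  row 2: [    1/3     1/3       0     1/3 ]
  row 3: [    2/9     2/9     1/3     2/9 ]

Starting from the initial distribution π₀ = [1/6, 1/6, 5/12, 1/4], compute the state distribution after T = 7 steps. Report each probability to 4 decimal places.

t=0: π = [0.1667, 0.1667, 0.4167, 0.2500]
t=1: π = [0.2500, 0.2685, 0.1944, 0.2870]
t=2: π = [0.2181, 0.2418, 0.2685, 0.2716]
t=3: π = [0.2305, 0.2494, 0.2438, 0.2763]
t=4: π = [0.2258, 0.2472, 0.2521, 0.2749]
t=5: π = [0.2275, 0.2479, 0.2493, 0.2753]
t=6: π = [0.2269, 0.2477, 0.2502, 0.2752]
t=7: π = [0.2271, 0.2477, 0.2499, 0.2752]

π = [0.2271, 0.2477, 0.2499, 0.2752]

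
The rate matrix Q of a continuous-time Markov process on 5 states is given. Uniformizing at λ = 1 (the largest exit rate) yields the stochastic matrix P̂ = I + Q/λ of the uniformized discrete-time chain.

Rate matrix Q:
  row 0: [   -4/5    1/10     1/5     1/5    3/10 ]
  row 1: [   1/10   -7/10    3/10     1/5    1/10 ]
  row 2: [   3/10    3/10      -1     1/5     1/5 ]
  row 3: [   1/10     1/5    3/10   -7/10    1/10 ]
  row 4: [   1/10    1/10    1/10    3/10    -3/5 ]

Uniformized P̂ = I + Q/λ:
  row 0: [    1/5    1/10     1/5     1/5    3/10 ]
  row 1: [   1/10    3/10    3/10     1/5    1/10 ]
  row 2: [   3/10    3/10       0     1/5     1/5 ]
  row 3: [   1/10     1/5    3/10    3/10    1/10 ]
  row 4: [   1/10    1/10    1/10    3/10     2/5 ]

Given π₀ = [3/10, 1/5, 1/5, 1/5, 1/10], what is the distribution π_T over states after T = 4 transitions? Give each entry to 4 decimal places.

t=0: π = [0.3000, 0.2000, 0.2000, 0.2000, 0.1000]
t=1: π = [0.1700, 0.2000, 0.1900, 0.2300, 0.2100]
t=2: π = [0.1550, 0.2010, 0.1840, 0.2440, 0.2160]
t=3: π = [0.1523, 0.2014, 0.1861, 0.2460, 0.2142]
t=4: π = [0.1525, 0.2021, 0.1861, 0.2460, 0.2133]

π = [0.1525, 0.2021, 0.1861, 0.2460, 0.2133]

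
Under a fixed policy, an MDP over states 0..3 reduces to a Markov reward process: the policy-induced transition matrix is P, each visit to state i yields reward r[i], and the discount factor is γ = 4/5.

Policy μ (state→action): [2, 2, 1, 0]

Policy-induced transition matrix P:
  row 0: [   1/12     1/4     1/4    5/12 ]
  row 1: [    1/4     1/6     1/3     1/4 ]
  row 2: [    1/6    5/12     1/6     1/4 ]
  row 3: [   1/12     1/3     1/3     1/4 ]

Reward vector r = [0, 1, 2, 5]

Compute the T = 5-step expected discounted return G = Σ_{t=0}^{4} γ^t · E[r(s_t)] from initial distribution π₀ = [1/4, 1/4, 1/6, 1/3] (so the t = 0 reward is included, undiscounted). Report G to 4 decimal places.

G = 7.5642

t=0: π = [0.2500, 0.2500, 0.1667, 0.3333], E[r] = 2.2500, γ^t·E[r] = 2.250000, running G = 2.250000
t=1: π = [0.1389, 0.2847, 0.2847, 0.2917], E[r] = 2.3125, γ^t·E[r] = 1.850000, running G = 4.100000
t=2: π = [0.1545, 0.2980, 0.2743, 0.2731], E[r] = 2.2124, γ^t·E[r] = 1.415926, running G = 5.515926
t=3: π = [0.1559, 0.2936, 0.2747, 0.2758], E[r] = 2.2219, γ^t·E[r] = 1.137605, running G = 6.653531
t=4: π = [0.1552, 0.2943, 0.2746, 0.2760], E[r] = 2.2233, γ^t·E[r] = 0.910662, running G = 7.564193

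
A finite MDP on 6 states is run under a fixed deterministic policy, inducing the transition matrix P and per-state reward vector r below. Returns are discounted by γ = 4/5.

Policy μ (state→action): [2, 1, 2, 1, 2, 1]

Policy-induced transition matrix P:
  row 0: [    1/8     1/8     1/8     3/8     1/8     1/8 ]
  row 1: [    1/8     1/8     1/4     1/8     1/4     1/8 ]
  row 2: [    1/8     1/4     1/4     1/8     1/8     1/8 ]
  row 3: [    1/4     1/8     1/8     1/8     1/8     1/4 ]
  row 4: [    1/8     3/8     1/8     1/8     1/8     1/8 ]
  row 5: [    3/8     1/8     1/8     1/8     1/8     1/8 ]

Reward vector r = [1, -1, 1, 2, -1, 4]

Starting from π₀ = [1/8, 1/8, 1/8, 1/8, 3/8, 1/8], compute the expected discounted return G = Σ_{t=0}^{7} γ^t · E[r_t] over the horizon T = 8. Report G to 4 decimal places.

G = 3.3880

t=0: π = [0.1250, 0.1250, 0.1250, 0.1250, 0.3750, 0.1250], E[r] = 0.5000, γ^t·E[r] = 0.500000, running G = 0.500000
t=1: π = [0.1719, 0.2344, 0.1563, 0.1563, 0.1406, 0.1406], E[r] = 0.8281, γ^t·E[r] = 0.662500, running G = 1.162500
t=2: π = [0.1797, 0.1797, 0.1738, 0.1680, 0.1543, 0.1445], E[r] = 0.9336, γ^t·E[r] = 0.597500, running G = 1.760000
t=3: π = [0.1821, 0.1853, 0.1692, 0.1699, 0.1475, 0.1460], E[r] = 0.9424, γ^t·E[r] = 0.482500, running G = 2.242500
t=4: π = [0.1827, 0.1830, 0.1693, 0.1705, 0.1482, 0.1462], E[r] = 0.9469, γ^t·E[r] = 0.387850, running G = 2.630350
t=5: π = [0.1829, 0.1832, 0.1690, 0.1707, 0.1479, 0.1463], E[r] = 0.9475, γ^t·E[r] = 0.310468, running G = 2.940818
t=6: π = [0.1829, 0.1831, 0.1690, 0.1707, 0.1479, 0.1463], E[r] = 0.9477, γ^t·E[r] = 0.248441, running G = 3.189258
t=7: π = [0.1829, 0.1831, 0.1690, 0.1707, 0.1479, 0.1463], E[r] = 0.9478, γ^t·E[r] = 0.198761, running G = 3.388019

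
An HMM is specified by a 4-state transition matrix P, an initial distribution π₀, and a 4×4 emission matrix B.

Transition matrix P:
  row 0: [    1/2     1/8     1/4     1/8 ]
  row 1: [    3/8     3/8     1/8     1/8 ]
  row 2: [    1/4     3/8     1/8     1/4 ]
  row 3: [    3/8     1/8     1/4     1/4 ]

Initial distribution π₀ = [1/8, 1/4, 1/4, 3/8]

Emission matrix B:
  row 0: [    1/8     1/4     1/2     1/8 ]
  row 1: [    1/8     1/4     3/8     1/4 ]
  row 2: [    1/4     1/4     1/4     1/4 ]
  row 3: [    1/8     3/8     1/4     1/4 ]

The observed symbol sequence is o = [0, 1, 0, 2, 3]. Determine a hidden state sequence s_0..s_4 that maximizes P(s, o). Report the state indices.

t=0: δ = [1.562e-02, 3.125e-02, 6.250e-02, 4.688e-02]  (obs o_0=0)
t=1: δ = [4.395e-03, 5.859e-03, 2.930e-03, 5.859e-03]  ψ = [3, 2, 3, 2]  (obs o_1=1)
t=2: δ = [2.747e-04, 2.747e-04, 3.662e-04, 1.831e-04]  ψ = [0, 1, 3, 3]  (obs o_2=0)
t=3: δ = [6.866e-05, 5.150e-05, 1.717e-05, 2.289e-05]  ψ = [0, 2, 0, 2]  (obs o_3=2)
t=4: δ = [4.292e-06, 4.828e-06, 4.292e-06, 2.146e-06]  ψ = [0, 1, 0, 0]  (obs o_4=3)
backtrack: best end state = 1; path = [2, 3, 2, 1, 1]

path = [2, 3, 2, 1, 1]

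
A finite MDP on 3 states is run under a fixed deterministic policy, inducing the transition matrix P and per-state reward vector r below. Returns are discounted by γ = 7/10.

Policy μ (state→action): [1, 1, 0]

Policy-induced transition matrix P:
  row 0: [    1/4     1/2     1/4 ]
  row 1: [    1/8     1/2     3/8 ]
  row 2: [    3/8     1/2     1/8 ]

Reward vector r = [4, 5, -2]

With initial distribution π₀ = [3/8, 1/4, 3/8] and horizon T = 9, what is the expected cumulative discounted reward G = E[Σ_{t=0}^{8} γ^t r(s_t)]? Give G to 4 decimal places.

t=0: π = [0.3750, 0.2500, 0.3750], E[r] = 2.0000, γ^t·E[r] = 2.000000, running G = 2.000000
t=1: π = [0.2656, 0.5000, 0.2344], E[r] = 3.0938, γ^t·E[r] = 2.165625, running G = 4.165625
t=2: π = [0.2168, 0.5000, 0.2832], E[r] = 2.8008, γ^t·E[r] = 1.372383, running G = 5.538008
t=3: π = [0.2229, 0.5000, 0.2771], E[r] = 2.8374, γ^t·E[r] = 0.973229, running G = 6.511237
t=4: π = [0.2221, 0.5000, 0.2779], E[r] = 2.8328, γ^t·E[r] = 0.680161, running G = 7.191398
t=5: π = [0.2222, 0.5000, 0.2778], E[r] = 2.8334, γ^t·E[r] = 0.476209, running G = 7.667607
t=6: π = [0.2222, 0.5000, 0.2778], E[r] = 2.8333, γ^t·E[r] = 0.333338, running G = 8.000945
t=7: π = [0.2222, 0.5000, 0.2778], E[r] = 2.8333, γ^t·E[r] = 0.233337, running G = 8.234282
t=8: π = [0.2222, 0.5000, 0.2778], E[r] = 2.8333, γ^t·E[r] = 0.163336, running G = 8.397618

G = 8.3976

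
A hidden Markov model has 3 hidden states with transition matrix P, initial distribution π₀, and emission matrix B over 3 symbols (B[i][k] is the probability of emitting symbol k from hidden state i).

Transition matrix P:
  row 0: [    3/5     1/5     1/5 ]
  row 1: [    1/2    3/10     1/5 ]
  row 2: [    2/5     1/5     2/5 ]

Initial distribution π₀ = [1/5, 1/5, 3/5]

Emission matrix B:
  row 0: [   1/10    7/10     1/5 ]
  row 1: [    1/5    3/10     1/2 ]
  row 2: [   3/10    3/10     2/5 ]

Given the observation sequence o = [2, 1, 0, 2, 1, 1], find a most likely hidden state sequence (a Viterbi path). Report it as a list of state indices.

path = [2, 0, 0, 0, 0, 0]

t=0: δ = [4.000e-02, 1.000e-01, 2.400e-01]  (obs o_0=2)
t=1: δ = [6.720e-02, 1.440e-02, 2.880e-02]  ψ = [2, 2, 2]  (obs o_1=1)
t=2: δ = [4.032e-03, 2.688e-03, 4.032e-03]  ψ = [0, 0, 0]  (obs o_2=0)
t=3: δ = [4.838e-04, 4.032e-04, 6.451e-04]  ψ = [0, 0, 2]  (obs o_3=2)
t=4: δ = [2.032e-04, 3.871e-05, 7.741e-05]  ψ = [0, 2, 2]  (obs o_4=1)
t=5: δ = [8.535e-05, 1.219e-05, 1.219e-05]  ψ = [0, 0, 0]  (obs o_5=1)
backtrack: best end state = 0; path = [2, 0, 0, 0, 0, 0]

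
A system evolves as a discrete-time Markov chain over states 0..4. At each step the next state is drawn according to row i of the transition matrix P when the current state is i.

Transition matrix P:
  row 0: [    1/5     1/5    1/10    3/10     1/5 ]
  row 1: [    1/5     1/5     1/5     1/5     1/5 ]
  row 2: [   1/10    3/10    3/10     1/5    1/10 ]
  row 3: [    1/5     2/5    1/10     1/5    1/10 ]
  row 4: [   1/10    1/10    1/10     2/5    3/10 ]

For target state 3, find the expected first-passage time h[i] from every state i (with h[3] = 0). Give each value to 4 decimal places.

h = [3.4941, 3.8976, 4.0354, 0.0000, 3.0610]

First-step conditioning: h[3] = 0; for i ≠ 3, h[i] = 1 + Σ_k P[i][k]·h[k].
  h[0] = 1 + 1/5·h[0] + 1/5·h[1] + 1/10·h[2] + 1/5·h[4]
  h[1] = 1 + 1/5·h[0] + 1/5·h[1] + 1/5·h[2] + 1/5·h[4]
  h[2] = 1 + 1/10·h[0] + 3/10·h[1] + 3/10·h[2] + 1/10·h[4]
  h[4] = 1 + 1/10·h[0] + 1/10·h[1] + 1/10·h[2] + 3/10·h[4]
Solving the 4×4 linear system over states ≠ 3 gives exactly h = [1775/508, 495/127, 1025/254, 0, 1555/508] (h[3] = 0 is the target).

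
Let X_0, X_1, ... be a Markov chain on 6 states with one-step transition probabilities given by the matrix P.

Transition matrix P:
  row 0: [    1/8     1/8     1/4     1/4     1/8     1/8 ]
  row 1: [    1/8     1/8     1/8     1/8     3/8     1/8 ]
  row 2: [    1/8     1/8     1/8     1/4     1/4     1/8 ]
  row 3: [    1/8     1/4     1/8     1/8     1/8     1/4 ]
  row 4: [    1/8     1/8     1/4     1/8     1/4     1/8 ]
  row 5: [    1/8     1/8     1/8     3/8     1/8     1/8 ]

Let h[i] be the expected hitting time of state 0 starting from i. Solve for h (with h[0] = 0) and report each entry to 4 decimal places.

First-step conditioning: h[0] = 0; for i ≠ 0, h[i] = 1 + Σ_k P[i][k]·h[k].
  h[1] = 1 + 1/8·h[1] + 1/8·h[2] + 1/8·h[3] + 3/8·h[4] + 1/8·h[5]
  h[2] = 1 + 1/8·h[1] + 1/8·h[2] + 1/4·h[3] + 1/4·h[4] + 1/8·h[5]
  h[3] = 1 + 1/4·h[1] + 1/8·h[2] + 1/8·h[3] + 1/8·h[4] + 1/4·h[5]
  h[4] = 1 + 1/8·h[1] + 1/4·h[2] + 1/8·h[3] + 1/4·h[4] + 1/8·h[5]
  h[5] = 1 + 1/8·h[1] + 1/8·h[2] + 3/8·h[3] + 1/8·h[4] + 1/8·h[5]
Solving the 5×5 linear system over states ≠ 0 gives exactly h = [0, 8, 8, 8, 8, 8] (h[0] = 0 is the target).

h = [0.0000, 8.0000, 8.0000, 8.0000, 8.0000, 8.0000]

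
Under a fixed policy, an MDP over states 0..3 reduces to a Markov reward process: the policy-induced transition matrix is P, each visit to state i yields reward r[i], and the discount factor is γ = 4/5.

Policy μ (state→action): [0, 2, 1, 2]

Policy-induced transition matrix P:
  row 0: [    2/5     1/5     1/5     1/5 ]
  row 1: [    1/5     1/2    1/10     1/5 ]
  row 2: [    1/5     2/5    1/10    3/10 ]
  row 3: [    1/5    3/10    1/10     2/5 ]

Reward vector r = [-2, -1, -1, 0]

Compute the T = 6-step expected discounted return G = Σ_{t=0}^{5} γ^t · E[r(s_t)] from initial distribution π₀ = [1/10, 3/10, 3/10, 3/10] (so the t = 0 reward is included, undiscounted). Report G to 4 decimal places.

t=0: π = [0.1000, 0.3000, 0.3000, 0.3000], E[r] = -0.8000, γ^t·E[r] = -0.800000, running G = -0.800000
t=1: π = [0.2200, 0.3800, 0.1100, 0.2900], E[r] = -0.9300, γ^t·E[r] = -0.744000, running G = -1.544000
t=2: π = [0.2440, 0.3650, 0.1220, 0.2690], E[r] = -0.9750, γ^t·E[r] = -0.624000, running G = -2.168000
t=3: π = [0.2488, 0.3608, 0.1244, 0.2660], E[r] = -0.9828, γ^t·E[r] = -0.503194, running G = -2.671194
t=4: π = [0.2498, 0.3597, 0.1249, 0.2656], E[r] = -0.9841, γ^t·E[r] = -0.403096, running G = -3.074289
t=5: π = [0.2500, 0.3595, 0.1250, 0.2656], E[r] = -0.9843, γ^t·E[r] = -0.322547, running G = -3.396836

G = -3.3968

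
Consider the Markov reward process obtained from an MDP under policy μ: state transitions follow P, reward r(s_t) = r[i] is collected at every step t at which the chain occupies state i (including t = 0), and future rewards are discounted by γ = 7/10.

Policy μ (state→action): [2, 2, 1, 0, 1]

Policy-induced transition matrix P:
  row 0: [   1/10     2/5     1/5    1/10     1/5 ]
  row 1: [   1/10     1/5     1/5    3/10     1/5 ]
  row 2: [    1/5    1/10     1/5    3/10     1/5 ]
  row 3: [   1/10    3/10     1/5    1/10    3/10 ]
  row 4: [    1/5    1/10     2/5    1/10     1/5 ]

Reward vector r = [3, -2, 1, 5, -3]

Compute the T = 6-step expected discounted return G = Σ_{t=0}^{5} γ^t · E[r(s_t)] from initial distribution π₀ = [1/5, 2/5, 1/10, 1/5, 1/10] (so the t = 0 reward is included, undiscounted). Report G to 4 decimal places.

G = 1.6163

t=0: π = [0.2000, 0.4000, 0.1000, 0.2000, 0.1000], E[r] = 0.6000, γ^t·E[r] = 0.600000, running G = 0.600000
t=1: π = [0.1200, 0.2400, 0.2200, 0.2000, 0.2200], E[r] = 0.4400, γ^t·E[r] = 0.308000, running G = 0.908000
t=2: π = [0.1440, 0.2000, 0.2440, 0.1920, 0.2200], E[r] = 0.5760, γ^t·E[r] = 0.282240, running G = 1.190240
t=3: π = [0.1464, 0.2016, 0.2440, 0.1888, 0.2192], E[r] = 0.5664, γ^t·E[r] = 0.194275, running G = 1.384515
t=4: π = [0.1463, 0.2018, 0.2438, 0.1891, 0.2189], E[r] = 0.5681, γ^t·E[r] = 0.136396, running G = 1.520911
t=5: π = [0.1463, 0.2019, 0.2438, 0.1891, 0.2189], E[r] = 0.5677, γ^t·E[r] = 0.095418, running G = 1.616329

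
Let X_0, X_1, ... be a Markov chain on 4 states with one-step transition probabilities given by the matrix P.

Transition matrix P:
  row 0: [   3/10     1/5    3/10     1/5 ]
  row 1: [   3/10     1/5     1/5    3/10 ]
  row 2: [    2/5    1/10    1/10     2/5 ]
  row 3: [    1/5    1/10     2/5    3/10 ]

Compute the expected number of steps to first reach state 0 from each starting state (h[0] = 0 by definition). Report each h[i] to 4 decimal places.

First-step conditioning: h[0] = 0; for i ≠ 0, h[i] = 1 + Σ_k P[i][k]·h[k].
  h[1] = 1 + 1/5·h[1] + 1/5·h[2] + 3/10·h[3]
  h[2] = 1 + 1/10·h[1] + 1/10·h[2] + 2/5·h[3]
  h[3] = 1 + 1/10·h[1] + 2/5·h[2] + 3/10·h[3]
Solving the 3×3 linear system over states ≠ 0 gives exactly h = [0, 24/7, 22/7, 26/7] (h[0] = 0 is the target).

h = [0.0000, 3.4286, 3.1429, 3.7143]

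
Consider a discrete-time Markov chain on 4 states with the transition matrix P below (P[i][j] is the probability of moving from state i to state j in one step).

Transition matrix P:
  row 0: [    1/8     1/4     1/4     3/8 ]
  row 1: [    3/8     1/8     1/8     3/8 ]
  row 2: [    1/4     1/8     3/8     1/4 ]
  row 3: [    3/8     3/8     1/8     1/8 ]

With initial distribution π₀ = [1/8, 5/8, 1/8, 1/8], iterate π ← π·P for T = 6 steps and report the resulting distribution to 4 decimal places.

π = [0.2787, 0.2295, 0.2131, 0.2787]

t=0: π = [0.1250, 0.6250, 0.1250, 0.1250]
t=1: π = [0.3281, 0.1719, 0.1719, 0.3281]
t=2: π = [0.2715, 0.2480, 0.2090, 0.2715]
t=3: π = [0.2810, 0.2268, 0.2112, 0.2810]
t=4: π = [0.2784, 0.2304, 0.2129, 0.2784]
t=5: π = [0.2788, 0.2294, 0.2130, 0.2788]
t=6: π = [0.2787, 0.2295, 0.2131, 0.2787]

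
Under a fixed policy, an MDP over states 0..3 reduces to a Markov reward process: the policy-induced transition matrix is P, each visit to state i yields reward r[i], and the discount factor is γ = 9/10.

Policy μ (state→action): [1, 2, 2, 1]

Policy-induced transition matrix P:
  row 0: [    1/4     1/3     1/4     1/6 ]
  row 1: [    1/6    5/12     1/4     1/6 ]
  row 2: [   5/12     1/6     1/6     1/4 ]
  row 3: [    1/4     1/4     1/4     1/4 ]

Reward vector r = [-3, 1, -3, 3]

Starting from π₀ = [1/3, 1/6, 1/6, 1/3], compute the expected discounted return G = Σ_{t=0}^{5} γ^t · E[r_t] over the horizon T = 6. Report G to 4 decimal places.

G = -2.4504

t=0: π = [0.3333, 0.1667, 0.1667, 0.3333], E[r] = -0.3333, γ^t·E[r] = -0.333333, running G = -0.333333
t=1: π = [0.2639, 0.2917, 0.2361, 0.2083], E[r] = -0.5833, γ^t·E[r] = -0.525000, running G = -0.858333
t=2: π = [0.2650, 0.3009, 0.2303, 0.2037], E[r] = -0.5741, γ^t·E[r] = -0.465000, running G = -1.323333
t=3: π = [0.2633, 0.3030, 0.2308, 0.2028], E[r] = -0.5708, γ^t·E[r] = -0.416109, running G = -1.739443
t=4: π = [0.2632, 0.3032, 0.2308, 0.2028], E[r] = -0.5703, γ^t·E[r] = -0.374182, running G = -2.113625
t=5: π = [0.2632, 0.3032, 0.2308, 0.2028], E[r] = -0.5703, γ^t·E[r] = -0.336730, running G = -2.450355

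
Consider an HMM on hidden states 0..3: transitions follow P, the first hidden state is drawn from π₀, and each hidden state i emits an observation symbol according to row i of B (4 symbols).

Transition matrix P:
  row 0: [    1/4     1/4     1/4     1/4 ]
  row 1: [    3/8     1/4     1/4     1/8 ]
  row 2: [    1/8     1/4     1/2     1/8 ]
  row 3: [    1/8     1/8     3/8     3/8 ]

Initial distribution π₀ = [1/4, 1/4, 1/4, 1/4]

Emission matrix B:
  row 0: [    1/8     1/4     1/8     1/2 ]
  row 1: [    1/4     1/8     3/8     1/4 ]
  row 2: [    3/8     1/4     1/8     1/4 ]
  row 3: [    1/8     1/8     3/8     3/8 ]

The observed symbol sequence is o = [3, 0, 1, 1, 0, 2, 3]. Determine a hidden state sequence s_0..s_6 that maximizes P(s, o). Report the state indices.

path = [3, 2, 2, 2, 2, 1, 0]

t=0: δ = [1.250e-01, 6.250e-02, 6.250e-02, 9.375e-02]  (obs o_0=3)
t=1: δ = [3.906e-03, 7.812e-03, 1.318e-02, 4.395e-03]  ψ = [0, 0, 3, 3]  (obs o_1=0)
t=2: δ = [7.324e-04, 4.120e-04, 1.648e-03, 2.060e-04]  ψ = [1, 2, 2, 2]  (obs o_2=1)
t=3: δ = [5.150e-05, 5.150e-05, 2.060e-04, 2.575e-05]  ψ = [2, 2, 2, 2]  (obs o_3=1)
t=4: δ = [3.219e-06, 1.287e-05, 3.862e-05, 3.219e-06]  ψ = [2, 2, 2, 2]  (obs o_4=0)
t=5: δ = [6.035e-07, 3.621e-06, 2.414e-06, 1.810e-06]  ψ = [1, 2, 2, 2]  (obs o_5=2)
t=6: δ = [6.789e-07, 2.263e-07, 3.017e-07, 2.546e-07]  ψ = [1, 1, 2, 3]  (obs o_6=3)
backtrack: best end state = 0; path = [3, 2, 2, 2, 2, 1, 0]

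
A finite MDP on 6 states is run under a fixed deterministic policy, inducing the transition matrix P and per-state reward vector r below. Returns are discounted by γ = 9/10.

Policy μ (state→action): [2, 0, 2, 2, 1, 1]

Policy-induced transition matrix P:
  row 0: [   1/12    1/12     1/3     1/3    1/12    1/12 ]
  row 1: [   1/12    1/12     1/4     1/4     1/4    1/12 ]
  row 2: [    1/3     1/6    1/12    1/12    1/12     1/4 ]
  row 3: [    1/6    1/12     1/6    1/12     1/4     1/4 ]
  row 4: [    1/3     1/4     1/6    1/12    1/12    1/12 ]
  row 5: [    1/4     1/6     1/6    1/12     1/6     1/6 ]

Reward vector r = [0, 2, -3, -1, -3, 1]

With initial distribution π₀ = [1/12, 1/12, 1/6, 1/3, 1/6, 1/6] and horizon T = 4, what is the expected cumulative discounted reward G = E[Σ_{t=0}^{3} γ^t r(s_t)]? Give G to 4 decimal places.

t=0: π = [0.0833, 0.0833, 0.1667, 0.3333, 0.1667, 0.1667], E[r] = -1.0000, γ^t·E[r] = -1.000000, running G = -1.000000
t=1: π = [0.2222, 0.1389, 0.1736, 0.1181, 0.1667, 0.1806], E[r] = -0.6806, γ^t·E[r] = -0.612500, running G = -1.612500
t=2: π = [0.2083, 0.1406, 0.2008, 0.1620, 0.1412, 0.1470], E[r] = -0.7598, γ^t·E[r] = -0.615469, running G = -2.227969
t=3: π = [0.2068, 0.1359, 0.1964, 0.1589, 0.1460, 0.1561], E[r] = -0.7583, γ^t·E[r] = -0.552797, running G = -2.780766

G = -2.7808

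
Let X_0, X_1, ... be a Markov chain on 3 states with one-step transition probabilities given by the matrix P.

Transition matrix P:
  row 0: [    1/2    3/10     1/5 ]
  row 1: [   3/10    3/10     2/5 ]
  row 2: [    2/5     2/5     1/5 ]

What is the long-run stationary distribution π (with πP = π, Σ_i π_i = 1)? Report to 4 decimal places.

Balance equations π_j = Σ_i π_i·P[i][j]:
  π_0 = 1/2·π_0 + 3/10·π_1 + 2/5·π_2
  π_1 = 3/10·π_0 + 3/10·π_1 + 2/5·π_2
  normalize: π_0 + π_1 + π_2 = 1
Solving the linear system gives exactly π = [20/49, 16/49, 13/49].

π = [0.4082, 0.3265, 0.2653]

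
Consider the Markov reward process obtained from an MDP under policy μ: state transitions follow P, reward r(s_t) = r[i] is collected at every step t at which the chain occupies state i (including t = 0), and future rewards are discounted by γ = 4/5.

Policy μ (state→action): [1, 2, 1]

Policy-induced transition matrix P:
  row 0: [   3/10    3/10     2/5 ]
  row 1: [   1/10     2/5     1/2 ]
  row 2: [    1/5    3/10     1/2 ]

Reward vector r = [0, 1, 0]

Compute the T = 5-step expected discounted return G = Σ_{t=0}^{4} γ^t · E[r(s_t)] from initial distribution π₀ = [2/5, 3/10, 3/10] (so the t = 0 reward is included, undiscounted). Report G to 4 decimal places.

t=0: π = [0.4000, 0.3000, 0.3000], E[r] = 0.3000, γ^t·E[r] = 0.300000, running G = 0.300000
t=1: π = [0.2100, 0.3300, 0.4600], E[r] = 0.3300, γ^t·E[r] = 0.264000, running G = 0.564000
t=2: π = [0.1880, 0.3330, 0.4790], E[r] = 0.3330, γ^t·E[r] = 0.213120, running G = 0.777120
t=3: π = [0.1855, 0.3333, 0.4812], E[r] = 0.3333, γ^t·E[r] = 0.170650, running G = 0.947770
t=4: π = [0.1852, 0.3333, 0.4815], E[r] = 0.3333, γ^t·E[r] = 0.136532, running G = 1.084302

G = 1.0843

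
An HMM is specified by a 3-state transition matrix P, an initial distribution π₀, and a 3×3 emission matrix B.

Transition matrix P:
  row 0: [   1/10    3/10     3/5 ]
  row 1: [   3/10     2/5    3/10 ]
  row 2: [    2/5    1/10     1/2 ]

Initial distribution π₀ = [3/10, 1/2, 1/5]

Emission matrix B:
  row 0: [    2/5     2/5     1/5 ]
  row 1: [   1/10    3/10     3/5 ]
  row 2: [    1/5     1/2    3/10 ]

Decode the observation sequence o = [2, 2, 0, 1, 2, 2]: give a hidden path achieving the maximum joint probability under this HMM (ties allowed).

t=0: δ = [6.000e-02, 3.000e-01, 6.000e-02]  (obs o_0=2)
t=1: δ = [1.800e-02, 7.200e-02, 2.700e-02]  ψ = [1, 1, 1]  (obs o_1=2)
t=2: δ = [8.640e-03, 2.880e-03, 4.320e-03]  ψ = [1, 1, 1]  (obs o_2=0)
t=3: δ = [6.912e-04, 7.776e-04, 2.592e-03]  ψ = [2, 0, 0]  (obs o_3=1)
t=4: δ = [2.074e-04, 1.866e-04, 3.888e-04]  ψ = [2, 1, 2]  (obs o_4=2)
t=5: δ = [3.110e-05, 4.479e-05, 5.832e-05]  ψ = [2, 1, 2]  (obs o_5=2)
backtrack: best end state = 2; path = [1, 1, 0, 2, 2, 2]

path = [1, 1, 0, 2, 2, 2]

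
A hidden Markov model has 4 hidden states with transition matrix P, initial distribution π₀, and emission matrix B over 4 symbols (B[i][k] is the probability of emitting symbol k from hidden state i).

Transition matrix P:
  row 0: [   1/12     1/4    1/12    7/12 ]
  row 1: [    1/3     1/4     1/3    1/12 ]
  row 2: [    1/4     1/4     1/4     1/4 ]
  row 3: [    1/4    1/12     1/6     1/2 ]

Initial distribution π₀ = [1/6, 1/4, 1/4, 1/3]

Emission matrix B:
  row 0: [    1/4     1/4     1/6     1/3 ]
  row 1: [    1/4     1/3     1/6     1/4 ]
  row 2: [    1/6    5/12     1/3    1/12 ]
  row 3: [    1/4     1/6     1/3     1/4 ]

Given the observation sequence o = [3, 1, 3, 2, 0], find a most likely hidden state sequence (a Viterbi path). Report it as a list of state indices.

t=0: δ = [5.556e-02, 6.250e-02, 2.083e-02, 8.333e-02]  (obs o_0=3)
t=1: δ = [5.208e-03, 5.208e-03, 8.681e-03, 6.944e-03]  ψ = [1, 1, 1, 3]  (obs o_1=1)
t=2: δ = [7.234e-04, 5.425e-04, 1.808e-04, 8.681e-04]  ψ = [2, 2, 2, 3]  (obs o_2=3)
t=3: δ = [3.617e-05, 3.014e-05, 6.028e-05, 1.447e-04]  ψ = [3, 0, 1, 3]  (obs o_3=2)
t=4: δ = [9.042e-06, 3.768e-06, 4.019e-06, 1.808e-05]  ψ = [3, 2, 3, 3]  (obs o_4=0)
backtrack: best end state = 3; path = [3, 3, 3, 3, 3]

path = [3, 3, 3, 3, 3]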